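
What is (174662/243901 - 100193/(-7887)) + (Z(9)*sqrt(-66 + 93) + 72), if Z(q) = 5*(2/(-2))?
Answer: 164317329551/1923647187 - 15*sqrt(3) ≈ 59.439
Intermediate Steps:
Z(q) = -5 (Z(q) = 5*(2*(-1/2)) = 5*(-1) = -5)
(174662/243901 - 100193/(-7887)) + (Z(9)*sqrt(-66 + 93) + 72) = (174662/243901 - 100193/(-7887)) + (-5*sqrt(-66 + 93) + 72) = (174662*(1/243901) - 100193*(-1/7887)) + (-15*sqrt(3) + 72) = (174662/243901 + 100193/7887) + (-15*sqrt(3) + 72) = 25814732087/1923647187 + (-15*sqrt(3) + 72) = 25814732087/1923647187 + (72 - 15*sqrt(3)) = 164317329551/1923647187 - 15*sqrt(3)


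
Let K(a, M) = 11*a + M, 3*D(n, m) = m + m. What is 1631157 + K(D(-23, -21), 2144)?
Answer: 1633147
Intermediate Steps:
D(n, m) = 2*m/3 (D(n, m) = (m + m)/3 = (2*m)/3 = 2*m/3)
K(a, M) = M + 11*a
1631157 + K(D(-23, -21), 2144) = 1631157 + (2144 + 11*((⅔)*(-21))) = 1631157 + (2144 + 11*(-14)) = 1631157 + (2144 - 154) = 1631157 + 1990 = 1633147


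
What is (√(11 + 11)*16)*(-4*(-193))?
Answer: 12352*√22 ≈ 57936.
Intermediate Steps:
(√(11 + 11)*16)*(-4*(-193)) = (√22*16)*772 = (16*√22)*772 = 12352*√22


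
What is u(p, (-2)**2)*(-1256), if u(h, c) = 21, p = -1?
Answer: -26376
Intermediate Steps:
u(p, (-2)**2)*(-1256) = 21*(-1256) = -26376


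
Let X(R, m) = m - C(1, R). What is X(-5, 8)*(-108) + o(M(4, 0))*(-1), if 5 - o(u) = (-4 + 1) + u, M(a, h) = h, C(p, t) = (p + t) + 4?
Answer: -872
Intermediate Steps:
C(p, t) = 4 + p + t
o(u) = 8 - u (o(u) = 5 - ((-4 + 1) + u) = 5 - (-3 + u) = 5 + (3 - u) = 8 - u)
X(R, m) = -5 + m - R (X(R, m) = m - (4 + 1 + R) = m - (5 + R) = m + (-5 - R) = -5 + m - R)
X(-5, 8)*(-108) + o(M(4, 0))*(-1) = (-5 + 8 - 1*(-5))*(-108) + (8 - 1*0)*(-1) = (-5 + 8 + 5)*(-108) + (8 + 0)*(-1) = 8*(-108) + 8*(-1) = -864 - 8 = -872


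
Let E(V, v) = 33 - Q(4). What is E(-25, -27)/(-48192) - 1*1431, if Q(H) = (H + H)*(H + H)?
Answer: -68962721/48192 ≈ -1431.0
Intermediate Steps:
Q(H) = 4*H² (Q(H) = (2*H)*(2*H) = 4*H²)
E(V, v) = -31 (E(V, v) = 33 - 4*4² = 33 - 4*16 = 33 - 1*64 = 33 - 64 = -31)
E(-25, -27)/(-48192) - 1*1431 = -31/(-48192) - 1*1431 = -31*(-1/48192) - 1431 = 31/48192 - 1431 = -68962721/48192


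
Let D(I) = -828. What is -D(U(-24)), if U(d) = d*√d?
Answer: 828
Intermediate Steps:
U(d) = d^(3/2)
-D(U(-24)) = -1*(-828) = 828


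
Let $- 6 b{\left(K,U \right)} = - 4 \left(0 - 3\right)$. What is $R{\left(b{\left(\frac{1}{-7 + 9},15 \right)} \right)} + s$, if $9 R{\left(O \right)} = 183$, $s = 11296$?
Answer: $\frac{33949}{3} \approx 11316.0$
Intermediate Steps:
$b{\left(K,U \right)} = -2$ ($b{\left(K,U \right)} = - \frac{\left(-4\right) \left(0 - 3\right)}{6} = - \frac{\left(-4\right) \left(-3\right)}{6} = \left(- \frac{1}{6}\right) 12 = -2$)
$R{\left(O \right)} = \frac{61}{3}$ ($R{\left(O \right)} = \frac{1}{9} \cdot 183 = \frac{61}{3}$)
$R{\left(b{\left(\frac{1}{-7 + 9},15 \right)} \right)} + s = \frac{61}{3} + 11296 = \frac{33949}{3}$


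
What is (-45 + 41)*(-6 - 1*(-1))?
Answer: 20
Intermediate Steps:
(-45 + 41)*(-6 - 1*(-1)) = -4*(-6 + 1) = -4*(-5) = 20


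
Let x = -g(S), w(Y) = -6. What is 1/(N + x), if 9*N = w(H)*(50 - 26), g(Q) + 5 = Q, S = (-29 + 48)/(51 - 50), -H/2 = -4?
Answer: -1/30 ≈ -0.033333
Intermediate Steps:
H = 8 (H = -2*(-4) = 8)
S = 19 (S = 19/1 = 19*1 = 19)
g(Q) = -5 + Q
N = -16 (N = (-6*(50 - 26))/9 = (-6*24)/9 = (⅑)*(-144) = -16)
x = -14 (x = -(-5 + 19) = -1*14 = -14)
1/(N + x) = 1/(-16 - 14) = 1/(-30) = -1/30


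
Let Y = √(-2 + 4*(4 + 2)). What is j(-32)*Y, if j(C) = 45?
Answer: 45*√22 ≈ 211.07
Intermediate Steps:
Y = √22 (Y = √(-2 + 4*6) = √(-2 + 24) = √22 ≈ 4.6904)
j(-32)*Y = 45*√22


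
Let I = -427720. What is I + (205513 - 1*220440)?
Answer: -442647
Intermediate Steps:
I + (205513 - 1*220440) = -427720 + (205513 - 1*220440) = -427720 + (205513 - 220440) = -427720 - 14927 = -442647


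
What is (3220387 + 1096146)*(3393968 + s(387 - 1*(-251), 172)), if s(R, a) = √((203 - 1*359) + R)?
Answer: 14650174872944 + 4316533*√482 ≈ 1.4650e+13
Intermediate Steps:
s(R, a) = √(-156 + R) (s(R, a) = √((203 - 359) + R) = √(-156 + R))
(3220387 + 1096146)*(3393968 + s(387 - 1*(-251), 172)) = (3220387 + 1096146)*(3393968 + √(-156 + (387 - 1*(-251)))) = 4316533*(3393968 + √(-156 + (387 + 251))) = 4316533*(3393968 + √(-156 + 638)) = 4316533*(3393968 + √482) = 14650174872944 + 4316533*√482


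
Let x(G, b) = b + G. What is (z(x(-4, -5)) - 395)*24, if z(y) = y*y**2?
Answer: -26976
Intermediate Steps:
x(G, b) = G + b
z(y) = y**3
(z(x(-4, -5)) - 395)*24 = ((-4 - 5)**3 - 395)*24 = ((-9)**3 - 395)*24 = (-729 - 395)*24 = -1124*24 = -26976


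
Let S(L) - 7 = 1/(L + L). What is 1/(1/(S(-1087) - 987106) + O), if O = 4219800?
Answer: 2145953227/9055493427292426 ≈ 2.3698e-7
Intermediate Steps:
S(L) = 7 + 1/(2*L) (S(L) = 7 + 1/(L + L) = 7 + 1/(2*L))
1/(1/(S(-1087) - 987106) + O) = 1/(1/((7 + (1/2)/(-1087)) - 987106) + 4219800) = 1/(1/((7 + (1/2)*(-1/1087)) - 987106) + 4219800) = 1/(1/((7 - 1/2174) - 987106) + 4219800) = 1/(1/(15217/2174 - 987106) + 4219800) = 1/(1/(-2145953227/2174) + 4219800) = 1/(-2174/2145953227 + 4219800) = 1/(9055493427292426/2145953227) = 2145953227/9055493427292426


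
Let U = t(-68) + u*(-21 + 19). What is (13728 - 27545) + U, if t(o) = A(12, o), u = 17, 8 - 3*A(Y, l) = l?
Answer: -41477/3 ≈ -13826.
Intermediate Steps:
A(Y, l) = 8/3 - l/3
t(o) = 8/3 - o/3
U = -26/3 (U = (8/3 - ⅓*(-68)) + 17*(-21 + 19) = (8/3 + 68/3) + 17*(-2) = 76/3 - 34 = -26/3 ≈ -8.6667)
(13728 - 27545) + U = (13728 - 27545) - 26/3 = -13817 - 26/3 = -41477/3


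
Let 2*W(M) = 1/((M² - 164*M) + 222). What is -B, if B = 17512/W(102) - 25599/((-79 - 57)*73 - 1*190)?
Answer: 2162382995265/10118 ≈ 2.1372e+8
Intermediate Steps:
W(M) = 1/(2*(222 + M² - 164*M)) (W(M) = 1/(2*((M² - 164*M) + 222)) = 1/(2*(222 + M² - 164*M)))
B = -2162382995265/10118 (B = 17512/((1/(2*(222 + 102² - 164*102)))) - 25599/((-79 - 57)*73 - 1*190) = 17512/((1/(2*(222 + 10404 - 16728)))) - 25599/(-136*73 - 190) = 17512/(((½)/(-6102))) - 25599/(-9928 - 190) = 17512/(((½)*(-1/6102))) - 25599/(-10118) = 17512/(-1/12204) - 25599*(-1/10118) = 17512*(-12204) + 25599/10118 = -213716448 + 25599/10118 = -2162382995265/10118 ≈ -2.1372e+8)
-B = -1*(-2162382995265/10118) = 2162382995265/10118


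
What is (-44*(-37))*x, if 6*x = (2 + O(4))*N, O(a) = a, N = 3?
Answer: 4884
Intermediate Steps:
x = 3 (x = ((2 + 4)*3)/6 = (6*3)/6 = (⅙)*18 = 3)
(-44*(-37))*x = -44*(-37)*3 = 1628*3 = 4884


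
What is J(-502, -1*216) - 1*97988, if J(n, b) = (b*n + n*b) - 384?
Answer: 118492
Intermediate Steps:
J(n, b) = -384 + 2*b*n (J(n, b) = (b*n + b*n) - 384 = 2*b*n - 384 = -384 + 2*b*n)
J(-502, -1*216) - 1*97988 = (-384 + 2*(-1*216)*(-502)) - 1*97988 = (-384 + 2*(-216)*(-502)) - 97988 = (-384 + 216864) - 97988 = 216480 - 97988 = 118492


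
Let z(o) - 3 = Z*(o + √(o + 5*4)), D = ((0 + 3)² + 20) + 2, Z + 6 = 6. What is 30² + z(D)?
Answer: 903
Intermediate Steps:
Z = 0 (Z = -6 + 6 = 0)
D = 31 (D = (3² + 20) + 2 = (9 + 20) + 2 = 29 + 2 = 31)
z(o) = 3 (z(o) = 3 + 0*(o + √(o + 5*4)) = 3 + 0*(o + √(o + 20)) = 3 + 0*(o + √(20 + o)) = 3 + 0 = 3)
30² + z(D) = 30² + 3 = 900 + 3 = 903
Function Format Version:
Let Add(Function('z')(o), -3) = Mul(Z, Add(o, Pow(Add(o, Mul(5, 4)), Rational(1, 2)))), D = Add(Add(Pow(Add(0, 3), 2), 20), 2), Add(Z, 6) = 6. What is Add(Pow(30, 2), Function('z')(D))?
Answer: 903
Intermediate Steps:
Z = 0 (Z = Add(-6, 6) = 0)
D = 31 (D = Add(Add(Pow(3, 2), 20), 2) = Add(Add(9, 20), 2) = Add(29, 2) = 31)
Function('z')(o) = 3 (Function('z')(o) = Add(3, Mul(0, Add(o, Pow(Add(o, Mul(5, 4)), Rational(1, 2))))) = Add(3, Mul(0, Add(o, Pow(Add(o, 20), Rational(1, 2))))) = Add(3, Mul(0, Add(o, Pow(Add(20, o), Rational(1, 2))))) = Add(3, 0) = 3)
Add(Pow(30, 2), Function('z')(D)) = Add(Pow(30, 2), 3) = Add(900, 3) = 903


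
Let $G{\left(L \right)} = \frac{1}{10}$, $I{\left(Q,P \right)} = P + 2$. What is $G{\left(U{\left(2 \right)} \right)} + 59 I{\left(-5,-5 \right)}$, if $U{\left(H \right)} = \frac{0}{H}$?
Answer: $- \frac{1769}{10} \approx -176.9$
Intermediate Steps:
$I{\left(Q,P \right)} = 2 + P$
$U{\left(H \right)} = 0$
$G{\left(L \right)} = \frac{1}{10}$
$G{\left(U{\left(2 \right)} \right)} + 59 I{\left(-5,-5 \right)} = \frac{1}{10} + 59 \left(2 - 5\right) = \frac{1}{10} + 59 \left(-3\right) = \frac{1}{10} - 177 = - \frac{1769}{10}$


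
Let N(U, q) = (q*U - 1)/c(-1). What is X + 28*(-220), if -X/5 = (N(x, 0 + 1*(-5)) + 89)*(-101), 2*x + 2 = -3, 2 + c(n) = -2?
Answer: 298665/8 ≈ 37333.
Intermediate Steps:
c(n) = -4 (c(n) = -2 - 2 = -4)
x = -5/2 (x = -1 + (½)*(-3) = -1 - 3/2 = -5/2 ≈ -2.5000)
N(U, q) = ¼ - U*q/4 (N(U, q) = (q*U - 1)/(-4) = (U*q - 1)*(-¼) = (-1 + U*q)*(-¼) = ¼ - U*q/4)
X = 347945/8 (X = -5*((¼ - ¼*(-5/2)*(0 + 1*(-5))) + 89)*(-101) = -5*((¼ - ¼*(-5/2)*(0 - 5)) + 89)*(-101) = -5*((¼ - ¼*(-5/2)*(-5)) + 89)*(-101) = -5*((¼ - 25/8) + 89)*(-101) = -5*(-23/8 + 89)*(-101) = -3445*(-101)/8 = -5*(-69589/8) = 347945/8 ≈ 43493.)
X + 28*(-220) = 347945/8 + 28*(-220) = 347945/8 - 6160 = 298665/8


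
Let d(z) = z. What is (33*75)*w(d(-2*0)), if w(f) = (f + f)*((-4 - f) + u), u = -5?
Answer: 0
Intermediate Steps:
w(f) = 2*f*(-9 - f) (w(f) = (f + f)*((-4 - f) - 5) = (2*f)*(-9 - f) = 2*f*(-9 - f))
(33*75)*w(d(-2*0)) = (33*75)*(-2*(-2*0)*(9 - 2*0)) = 2475*(-2*0*(9 + 0)) = 2475*(-2*0*9) = 2475*0 = 0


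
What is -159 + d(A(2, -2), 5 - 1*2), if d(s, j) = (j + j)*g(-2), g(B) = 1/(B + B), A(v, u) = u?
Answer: -321/2 ≈ -160.50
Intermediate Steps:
g(B) = 1/(2*B)
d(s, j) = -j/2 (d(s, j) = (j + j)*((1/2)/(-2)) = (2*j)*((1/2)*(-1/2)) = (2*j)*(-1/4) = -j/2)
-159 + d(A(2, -2), 5 - 1*2) = -159 - (5 - 1*2)/2 = -159 - (5 - 2)/2 = -159 - 1/2*3 = -159 - 3/2 = -321/2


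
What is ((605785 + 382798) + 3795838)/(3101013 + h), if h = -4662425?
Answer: -4784421/1561412 ≈ -3.0642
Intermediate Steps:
((605785 + 382798) + 3795838)/(3101013 + h) = ((605785 + 382798) + 3795838)/(3101013 - 4662425) = (988583 + 3795838)/(-1561412) = 4784421*(-1/1561412) = -4784421/1561412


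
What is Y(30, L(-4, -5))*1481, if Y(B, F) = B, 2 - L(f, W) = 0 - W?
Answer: 44430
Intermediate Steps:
L(f, W) = 2 + W (L(f, W) = 2 - (0 - W) = 2 - (-1)*W = 2 + W)
Y(30, L(-4, -5))*1481 = 30*1481 = 44430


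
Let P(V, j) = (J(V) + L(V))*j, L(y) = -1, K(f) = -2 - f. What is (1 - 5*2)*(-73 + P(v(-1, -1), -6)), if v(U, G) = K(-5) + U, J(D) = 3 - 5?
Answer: 495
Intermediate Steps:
J(D) = -2
v(U, G) = 3 + U (v(U, G) = (-2 - 1*(-5)) + U = (-2 + 5) + U = 3 + U)
P(V, j) = -3*j (P(V, j) = (-2 - 1)*j = -3*j)
(1 - 5*2)*(-73 + P(v(-1, -1), -6)) = (1 - 5*2)*(-73 - 3*(-6)) = (1 - 10)*(-73 + 18) = -9*(-55) = 495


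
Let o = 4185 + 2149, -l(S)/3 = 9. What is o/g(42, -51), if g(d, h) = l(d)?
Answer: -6334/27 ≈ -234.59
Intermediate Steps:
l(S) = -27 (l(S) = -3*9 = -27)
g(d, h) = -27
o = 6334
o/g(42, -51) = 6334/(-27) = 6334*(-1/27) = -6334/27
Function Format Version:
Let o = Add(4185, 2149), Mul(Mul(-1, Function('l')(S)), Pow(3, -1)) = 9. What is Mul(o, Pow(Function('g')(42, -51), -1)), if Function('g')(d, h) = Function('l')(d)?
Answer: Rational(-6334, 27) ≈ -234.59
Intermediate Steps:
Function('l')(S) = -27 (Function('l')(S) = Mul(-3, 9) = -27)
Function('g')(d, h) = -27
o = 6334
Mul(o, Pow(Function('g')(42, -51), -1)) = Mul(6334, Pow(-27, -1)) = Mul(6334, Rational(-1, 27)) = Rational(-6334, 27)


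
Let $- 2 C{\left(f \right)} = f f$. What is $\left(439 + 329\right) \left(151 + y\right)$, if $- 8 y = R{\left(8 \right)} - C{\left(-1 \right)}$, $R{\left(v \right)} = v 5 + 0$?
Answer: $112080$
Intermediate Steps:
$C{\left(f \right)} = - \frac{f^{2}}{2}$ ($C{\left(f \right)} = - \frac{f f}{2} = - \frac{f^{2}}{2}$)
$R{\left(v \right)} = 5 v$ ($R{\left(v \right)} = 5 v + 0 = 5 v$)
$y = - \frac{81}{16}$ ($y = - \frac{5 \cdot 8 - - \frac{\left(-1\right)^{2}}{2}}{8} = - \frac{40 - \left(- \frac{1}{2}\right) 1}{8} = - \frac{40 - - \frac{1}{2}}{8} = - \frac{40 + \frac{1}{2}}{8} = \left(- \frac{1}{8}\right) \frac{81}{2} = - \frac{81}{16} \approx -5.0625$)
$\left(439 + 329\right) \left(151 + y\right) = \left(439 + 329\right) \left(151 - \frac{81}{16}\right) = 768 \cdot \frac{2335}{16} = 112080$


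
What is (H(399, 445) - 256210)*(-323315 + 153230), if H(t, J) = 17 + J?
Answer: 43498898580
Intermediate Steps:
(H(399, 445) - 256210)*(-323315 + 153230) = ((17 + 445) - 256210)*(-323315 + 153230) = (462 - 256210)*(-170085) = -255748*(-170085) = 43498898580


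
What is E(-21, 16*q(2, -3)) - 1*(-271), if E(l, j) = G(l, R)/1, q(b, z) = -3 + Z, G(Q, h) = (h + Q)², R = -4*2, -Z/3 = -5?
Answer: 1112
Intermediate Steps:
Z = 15 (Z = -3*(-5) = 15)
R = -8
G(Q, h) = (Q + h)²
q(b, z) = 12 (q(b, z) = -3 + 15 = 12)
E(l, j) = (-8 + l)² (E(l, j) = (l - 8)²/1 = (-8 + l)²*1 = (-8 + l)²)
E(-21, 16*q(2, -3)) - 1*(-271) = (-8 - 21)² - 1*(-271) = (-29)² + 271 = 841 + 271 = 1112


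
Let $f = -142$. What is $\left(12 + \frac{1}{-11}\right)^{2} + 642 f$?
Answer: $- \frac{11013683}{121} \approx -91022.0$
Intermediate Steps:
$\left(12 + \frac{1}{-11}\right)^{2} + 642 f = \left(12 + \frac{1}{-11}\right)^{2} + 642 \left(-142\right) = \left(12 - \frac{1}{11}\right)^{2} - 91164 = \left(\frac{131}{11}\right)^{2} - 91164 = \frac{17161}{121} - 91164 = - \frac{11013683}{121}$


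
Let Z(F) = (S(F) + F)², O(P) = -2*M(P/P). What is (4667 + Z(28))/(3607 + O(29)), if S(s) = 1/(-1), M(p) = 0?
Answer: 5396/3607 ≈ 1.4960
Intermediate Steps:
S(s) = -1
O(P) = 0 (O(P) = -2*0 = 0)
Z(F) = (-1 + F)²
(4667 + Z(28))/(3607 + O(29)) = (4667 + (-1 + 28)²)/(3607 + 0) = (4667 + 27²)/3607 = (4667 + 729)*(1/3607) = 5396*(1/3607) = 5396/3607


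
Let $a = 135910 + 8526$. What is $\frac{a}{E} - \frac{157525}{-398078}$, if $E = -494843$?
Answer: $\frac{20453349567}{196986111754} \approx 0.10383$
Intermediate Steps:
$a = 144436$
$\frac{a}{E} - \frac{157525}{-398078} = \frac{144436}{-494843} - \frac{157525}{-398078} = 144436 \left(- \frac{1}{494843}\right) - - \frac{157525}{398078} = - \frac{144436}{494843} + \frac{157525}{398078} = \frac{20453349567}{196986111754}$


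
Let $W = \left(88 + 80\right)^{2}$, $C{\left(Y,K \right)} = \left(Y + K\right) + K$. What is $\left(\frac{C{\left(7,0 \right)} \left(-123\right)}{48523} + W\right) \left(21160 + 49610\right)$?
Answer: $\frac{96920384834070}{48523} \approx 1.9974 \cdot 10^{9}$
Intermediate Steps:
$C{\left(Y,K \right)} = Y + 2 K$ ($C{\left(Y,K \right)} = \left(K + Y\right) + K = Y + 2 K$)
$W = 28224$ ($W = 168^{2} = 28224$)
$\left(\frac{C{\left(7,0 \right)} \left(-123\right)}{48523} + W\right) \left(21160 + 49610\right) = \left(\frac{\left(7 + 2 \cdot 0\right) \left(-123\right)}{48523} + 28224\right) \left(21160 + 49610\right) = \left(\left(7 + 0\right) \left(-123\right) \frac{1}{48523} + 28224\right) 70770 = \left(7 \left(-123\right) \frac{1}{48523} + 28224\right) 70770 = \left(\left(-861\right) \frac{1}{48523} + 28224\right) 70770 = \left(- \frac{861}{48523} + 28224\right) 70770 = \frac{1369512291}{48523} \cdot 70770 = \frac{96920384834070}{48523}$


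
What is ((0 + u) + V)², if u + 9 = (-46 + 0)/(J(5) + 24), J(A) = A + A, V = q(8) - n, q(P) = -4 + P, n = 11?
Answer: 87025/289 ≈ 301.12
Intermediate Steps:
V = -7 (V = (-4 + 8) - 1*11 = 4 - 11 = -7)
J(A) = 2*A
u = -176/17 (u = -9 + (-46 + 0)/(2*5 + 24) = -9 - 46/(10 + 24) = -9 - 46/34 = -9 - 46*1/34 = -9 - 23/17 = -176/17 ≈ -10.353)
((0 + u) + V)² = ((0 - 176/17) - 7)² = (-176/17 - 7)² = (-295/17)² = 87025/289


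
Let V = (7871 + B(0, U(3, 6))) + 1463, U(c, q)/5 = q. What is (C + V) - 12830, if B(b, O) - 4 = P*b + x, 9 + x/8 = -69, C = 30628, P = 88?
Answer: 26512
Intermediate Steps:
x = -624 (x = -72 + 8*(-69) = -72 - 552 = -624)
U(c, q) = 5*q
B(b, O) = -620 + 88*b (B(b, O) = 4 + (88*b - 624) = 4 + (-624 + 88*b) = -620 + 88*b)
V = 8714 (V = (7871 + (-620 + 88*0)) + 1463 = (7871 + (-620 + 0)) + 1463 = (7871 - 620) + 1463 = 7251 + 1463 = 8714)
(C + V) - 12830 = (30628 + 8714) - 12830 = 39342 - 12830 = 26512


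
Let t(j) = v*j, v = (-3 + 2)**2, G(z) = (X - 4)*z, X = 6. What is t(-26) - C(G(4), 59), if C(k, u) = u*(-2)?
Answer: 92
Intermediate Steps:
G(z) = 2*z (G(z) = (6 - 4)*z = 2*z)
C(k, u) = -2*u
v = 1 (v = (-1)**2 = 1)
t(j) = j (t(j) = 1*j = j)
t(-26) - C(G(4), 59) = -26 - (-2)*59 = -26 - 1*(-118) = -26 + 118 = 92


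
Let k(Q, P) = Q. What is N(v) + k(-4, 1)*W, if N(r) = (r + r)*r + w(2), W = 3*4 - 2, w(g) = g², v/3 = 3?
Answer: 126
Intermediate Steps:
v = 9 (v = 3*3 = 9)
W = 10 (W = 12 - 2 = 10)
N(r) = 4 + 2*r² (N(r) = (r + r)*r + 2² = (2*r)*r + 4 = 2*r² + 4 = 4 + 2*r²)
N(v) + k(-4, 1)*W = (4 + 2*9²) - 4*10 = (4 + 2*81) - 40 = (4 + 162) - 40 = 166 - 40 = 126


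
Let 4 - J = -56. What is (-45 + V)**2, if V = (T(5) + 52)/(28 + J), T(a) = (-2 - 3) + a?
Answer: 954529/484 ≈ 1972.2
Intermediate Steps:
J = 60 (J = 4 - 1*(-56) = 4 + 56 = 60)
T(a) = -5 + a
V = 13/22 (V = ((-5 + 5) + 52)/(28 + 60) = (0 + 52)/88 = 52*(1/88) = 13/22 ≈ 0.59091)
(-45 + V)**2 = (-45 + 13/22)**2 = (-977/22)**2 = 954529/484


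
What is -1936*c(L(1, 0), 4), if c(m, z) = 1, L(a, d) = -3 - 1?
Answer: -1936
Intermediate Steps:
L(a, d) = -4
-1936*c(L(1, 0), 4) = -1936*1 = -1936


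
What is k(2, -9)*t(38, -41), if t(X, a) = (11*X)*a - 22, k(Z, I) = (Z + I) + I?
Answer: 274560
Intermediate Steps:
k(Z, I) = Z + 2*I (k(Z, I) = (I + Z) + I = Z + 2*I)
t(X, a) = -22 + 11*X*a (t(X, a) = 11*X*a - 22 = -22 + 11*X*a)
k(2, -9)*t(38, -41) = (2 + 2*(-9))*(-22 + 11*38*(-41)) = (2 - 18)*(-22 - 17138) = -16*(-17160) = 274560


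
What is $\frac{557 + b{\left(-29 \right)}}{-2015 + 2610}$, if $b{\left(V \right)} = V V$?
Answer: $\frac{1398}{595} \approx 2.3496$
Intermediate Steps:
$b{\left(V \right)} = V^{2}$
$\frac{557 + b{\left(-29 \right)}}{-2015 + 2610} = \frac{557 + \left(-29\right)^{2}}{-2015 + 2610} = \frac{557 + 841}{595} = 1398 \cdot \frac{1}{595} = \frac{1398}{595}$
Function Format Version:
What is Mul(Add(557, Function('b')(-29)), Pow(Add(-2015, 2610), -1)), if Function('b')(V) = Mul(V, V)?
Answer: Rational(1398, 595) ≈ 2.3496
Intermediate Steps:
Function('b')(V) = Pow(V, 2)
Mul(Add(557, Function('b')(-29)), Pow(Add(-2015, 2610), -1)) = Mul(Add(557, Pow(-29, 2)), Pow(Add(-2015, 2610), -1)) = Mul(Add(557, 841), Pow(595, -1)) = Mul(1398, Rational(1, 595)) = Rational(1398, 595)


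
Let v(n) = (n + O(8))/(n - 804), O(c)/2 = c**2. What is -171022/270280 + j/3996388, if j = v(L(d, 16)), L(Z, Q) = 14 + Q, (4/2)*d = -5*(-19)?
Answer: -35475189817/56064328155 ≈ -0.63276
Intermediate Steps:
d = 95/2 (d = (-5*(-19))/2 = (1/2)*95 = 95/2 ≈ 47.500)
O(c) = 2*c**2
v(n) = (128 + n)/(-804 + n) (v(n) = (n + 2*8**2)/(n - 804) = (n + 2*64)/(-804 + n) = (n + 128)/(-804 + n) = (128 + n)/(-804 + n))
j = -79/387 (j = (128 + (14 + 16))/(-804 + (14 + 16)) = (128 + 30)/(-804 + 30) = 158/(-774) = -1/774*158 = -79/387 ≈ -0.20413)
-171022/270280 + j/3996388 = -171022/270280 - 79/387/3996388 = -171022*1/270280 - 79/387*1/3996388 = -367/580 - 79/1546602156 = -35475189817/56064328155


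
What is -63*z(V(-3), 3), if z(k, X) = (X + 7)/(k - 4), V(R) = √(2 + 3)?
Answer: 2520/11 + 630*√5/11 ≈ 357.16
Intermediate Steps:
V(R) = √5
z(k, X) = (7 + X)/(-4 + k)
-63*z(V(-3), 3) = -63*(7 + 3)/(-4 + √5) = -63*10/(-4 + √5) = -630/(-4 + √5)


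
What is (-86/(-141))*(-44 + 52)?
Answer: 688/141 ≈ 4.8794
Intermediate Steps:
(-86/(-141))*(-44 + 52) = -86*(-1/141)*8 = (86/141)*8 = 688/141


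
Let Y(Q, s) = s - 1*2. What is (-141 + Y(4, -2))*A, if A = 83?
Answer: -12035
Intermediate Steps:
Y(Q, s) = -2 + s (Y(Q, s) = s - 2 = -2 + s)
(-141 + Y(4, -2))*A = (-141 + (-2 - 2))*83 = (-141 - 4)*83 = -145*83 = -12035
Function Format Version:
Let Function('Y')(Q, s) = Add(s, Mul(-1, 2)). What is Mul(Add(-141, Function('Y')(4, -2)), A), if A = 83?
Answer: -12035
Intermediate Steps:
Function('Y')(Q, s) = Add(-2, s) (Function('Y')(Q, s) = Add(s, -2) = Add(-2, s))
Mul(Add(-141, Function('Y')(4, -2)), A) = Mul(Add(-141, Add(-2, -2)), 83) = Mul(Add(-141, -4), 83) = Mul(-145, 83) = -12035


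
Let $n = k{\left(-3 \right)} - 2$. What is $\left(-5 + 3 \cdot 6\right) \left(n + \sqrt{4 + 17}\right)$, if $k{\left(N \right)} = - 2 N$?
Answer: $52 + 13 \sqrt{21} \approx 111.57$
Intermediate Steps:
$n = 4$ ($n = \left(-2\right) \left(-3\right) - 2 = 6 - 2 = 4$)
$\left(-5 + 3 \cdot 6\right) \left(n + \sqrt{4 + 17}\right) = \left(-5 + 3 \cdot 6\right) \left(4 + \sqrt{4 + 17}\right) = \left(-5 + 18\right) \left(4 + \sqrt{21}\right) = 13 \left(4 + \sqrt{21}\right) = 52 + 13 \sqrt{21}$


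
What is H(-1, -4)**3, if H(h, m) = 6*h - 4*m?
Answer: 1000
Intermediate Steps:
H(h, m) = -4*m + 6*h
H(-1, -4)**3 = (-4*(-4) + 6*(-1))**3 = (16 - 6)**3 = 10**3 = 1000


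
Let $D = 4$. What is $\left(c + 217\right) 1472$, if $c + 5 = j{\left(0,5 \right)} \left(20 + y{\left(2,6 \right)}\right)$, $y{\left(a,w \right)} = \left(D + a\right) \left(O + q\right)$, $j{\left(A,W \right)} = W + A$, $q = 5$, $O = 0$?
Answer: $680064$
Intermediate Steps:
$j{\left(A,W \right)} = A + W$
$y{\left(a,w \right)} = 20 + 5 a$ ($y{\left(a,w \right)} = \left(4 + a\right) \left(0 + 5\right) = \left(4 + a\right) 5 = 20 + 5 a$)
$c = 245$ ($c = -5 + \left(0 + 5\right) \left(20 + \left(20 + 5 \cdot 2\right)\right) = -5 + 5 \left(20 + \left(20 + 10\right)\right) = -5 + 5 \left(20 + 30\right) = -5 + 5 \cdot 50 = -5 + 250 = 245$)
$\left(c + 217\right) 1472 = \left(245 + 217\right) 1472 = 462 \cdot 1472 = 680064$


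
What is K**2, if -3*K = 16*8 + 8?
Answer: 18496/9 ≈ 2055.1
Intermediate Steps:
K = -136/3 (K = -(16*8 + 8)/3 = -(128 + 8)/3 = -1/3*136 = -136/3 ≈ -45.333)
K**2 = (-136/3)**2 = 18496/9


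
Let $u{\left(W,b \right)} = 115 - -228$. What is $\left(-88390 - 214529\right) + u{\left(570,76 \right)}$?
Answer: $-302576$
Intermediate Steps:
$u{\left(W,b \right)} = 343$ ($u{\left(W,b \right)} = 115 + 228 = 343$)
$\left(-88390 - 214529\right) + u{\left(570,76 \right)} = \left(-88390 - 214529\right) + 343 = -302919 + 343 = -302576$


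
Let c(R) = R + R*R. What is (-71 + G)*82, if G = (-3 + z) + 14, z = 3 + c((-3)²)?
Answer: 2706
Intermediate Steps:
c(R) = R + R²
z = 93 (z = 3 + (-3)²*(1 + (-3)²) = 3 + 9*(1 + 9) = 3 + 9*10 = 3 + 90 = 93)
G = 104 (G = (-3 + 93) + 14 = 90 + 14 = 104)
(-71 + G)*82 = (-71 + 104)*82 = 33*82 = 2706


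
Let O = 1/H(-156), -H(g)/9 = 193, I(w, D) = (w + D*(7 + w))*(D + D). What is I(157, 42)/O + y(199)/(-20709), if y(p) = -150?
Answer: -7095744599530/6903 ≈ -1.0279e+9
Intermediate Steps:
I(w, D) = 2*D*(w + D*(7 + w)) (I(w, D) = (w + D*(7 + w))*(2*D) = 2*D*(w + D*(7 + w)))
H(g) = -1737 (H(g) = -9*193 = -1737)
O = -1/1737 (O = 1/(-1737) = -1/1737 ≈ -0.00057571)
I(157, 42)/O + y(199)/(-20709) = (2*42*(157 + 7*42 + 42*157))/(-1/1737) - 150/(-20709) = (2*42*(157 + 294 + 6594))*(-1737) - 150*(-1/20709) = (2*42*7045)*(-1737) + 50/6903 = 591780*(-1737) + 50/6903 = -1027921860 + 50/6903 = -7095744599530/6903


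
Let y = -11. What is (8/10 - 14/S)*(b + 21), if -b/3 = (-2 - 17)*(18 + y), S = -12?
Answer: 826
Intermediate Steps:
b = 399 (b = -3*(-2 - 17)*(18 - 11) = -(-57)*7 = -3*(-133) = 399)
(8/10 - 14/S)*(b + 21) = (8/10 - 14/(-12))*(399 + 21) = (8*(⅒) - 14*(-1/12))*420 = (⅘ + 7/6)*420 = (59/30)*420 = 826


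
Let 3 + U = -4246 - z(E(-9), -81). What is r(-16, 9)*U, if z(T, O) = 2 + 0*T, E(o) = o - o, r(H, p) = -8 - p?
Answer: 72267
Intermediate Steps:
E(o) = 0
z(T, O) = 2 (z(T, O) = 2 + 0 = 2)
U = -4251 (U = -3 + (-4246 - 1*2) = -3 + (-4246 - 2) = -3 - 4248 = -4251)
r(-16, 9)*U = (-8 - 1*9)*(-4251) = (-8 - 9)*(-4251) = -17*(-4251) = 72267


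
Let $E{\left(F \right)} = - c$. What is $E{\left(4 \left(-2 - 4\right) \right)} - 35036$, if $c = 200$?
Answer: $-35236$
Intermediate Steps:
$E{\left(F \right)} = -200$ ($E{\left(F \right)} = \left(-1\right) 200 = -200$)
$E{\left(4 \left(-2 - 4\right) \right)} - 35036 = -200 - 35036 = -35236$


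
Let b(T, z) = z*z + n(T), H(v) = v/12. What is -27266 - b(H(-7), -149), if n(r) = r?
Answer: -593597/12 ≈ -49466.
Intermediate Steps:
H(v) = v/12 (H(v) = v*(1/12) = v/12)
b(T, z) = T + z² (b(T, z) = z*z + T = z² + T = T + z²)
-27266 - b(H(-7), -149) = -27266 - ((1/12)*(-7) + (-149)²) = -27266 - (-7/12 + 22201) = -27266 - 1*266405/12 = -27266 - 266405/12 = -593597/12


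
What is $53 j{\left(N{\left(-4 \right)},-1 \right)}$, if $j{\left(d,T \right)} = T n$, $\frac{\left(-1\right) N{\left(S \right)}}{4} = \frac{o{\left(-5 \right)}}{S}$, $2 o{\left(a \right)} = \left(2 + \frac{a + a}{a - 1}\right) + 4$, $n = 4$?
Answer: $-212$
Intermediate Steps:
$o{\left(a \right)} = 3 + \frac{a}{-1 + a}$ ($o{\left(a \right)} = \frac{\left(2 + \frac{a + a}{a - 1}\right) + 4}{2} = \frac{\left(2 + \frac{2 a}{-1 + a}\right) + 4}{2} = \frac{6 + \frac{2 a}{-1 + a}}{2} = 3 + \frac{a}{-1 + a}$)
$N{\left(S \right)} = - \frac{46}{3 S}$ ($N{\left(S \right)} = - 4 \frac{\frac{1}{-1 - 5} \left(-3 + 4 \left(-5\right)\right)}{S} = - 4 \frac{\frac{1}{-6} \left(-3 - 20\right)}{S} = - 4 \frac{\left(- \frac{1}{6}\right) \left(-23\right)}{S} = - 4 \frac{23}{6 S} = - \frac{46}{3 S}$)
$j{\left(d,T \right)} = 4 T$ ($j{\left(d,T \right)} = T 4 = 4 T$)
$53 j{\left(N{\left(-4 \right)},-1 \right)} = 53 \cdot 4 \left(-1\right) = 53 \left(-4\right) = -212$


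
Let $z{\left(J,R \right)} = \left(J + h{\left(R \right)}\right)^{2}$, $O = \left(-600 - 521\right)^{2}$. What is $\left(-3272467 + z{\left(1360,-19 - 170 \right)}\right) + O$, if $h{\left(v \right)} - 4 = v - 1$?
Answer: $-637550$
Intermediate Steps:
$O = 1256641$ ($O = \left(-1121\right)^{2} = 1256641$)
$h{\left(v \right)} = 3 + v$ ($h{\left(v \right)} = 4 + \left(v - 1\right) = 4 + \left(-1 + v\right) = 3 + v$)
$z{\left(J,R \right)} = \left(3 + J + R\right)^{2}$ ($z{\left(J,R \right)} = \left(J + \left(3 + R\right)\right)^{2} = \left(3 + J + R\right)^{2}$)
$\left(-3272467 + z{\left(1360,-19 - 170 \right)}\right) + O = \left(-3272467 + \left(3 + 1360 - 189\right)^{2}\right) + 1256641 = \left(-3272467 + 1174^{2}\right) + 1256641 = \left(-3272467 + 1378276\right) + 1256641 = -1894191 + 1256641 = -637550$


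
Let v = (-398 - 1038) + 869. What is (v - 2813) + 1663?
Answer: -1717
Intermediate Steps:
v = -567 (v = -1436 + 869 = -567)
(v - 2813) + 1663 = (-567 - 2813) + 1663 = -3380 + 1663 = -1717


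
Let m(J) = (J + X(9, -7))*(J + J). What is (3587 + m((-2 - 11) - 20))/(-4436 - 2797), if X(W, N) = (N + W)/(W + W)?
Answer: -17273/21699 ≈ -0.79603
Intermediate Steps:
X(W, N) = (N + W)/(2*W) (X(W, N) = (N + W)/((2*W)) = (N + W)*(1/(2*W)) = (N + W)/(2*W))
m(J) = 2*J*(⅑ + J) (m(J) = (J + (½)*(-7 + 9)/9)*(J + J) = (J + (½)*(⅑)*2)*(2*J) = (J + ⅑)*(2*J) = (⅑ + J)*(2*J) = 2*J*(⅑ + J))
(3587 + m((-2 - 11) - 20))/(-4436 - 2797) = (3587 + 2*((-2 - 11) - 20)*(1 + 9*((-2 - 11) - 20))/9)/(-4436 - 2797) = (3587 + 2*(-13 - 20)*(1 + 9*(-13 - 20))/9)/(-7233) = (3587 + (2/9)*(-33)*(1 + 9*(-33)))*(-1/7233) = (3587 + (2/9)*(-33)*(1 - 297))*(-1/7233) = (3587 + (2/9)*(-33)*(-296))*(-1/7233) = (3587 + 6512/3)*(-1/7233) = (17273/3)*(-1/7233) = -17273/21699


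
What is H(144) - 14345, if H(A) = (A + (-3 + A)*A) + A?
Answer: 6247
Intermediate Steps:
H(A) = 2*A + A*(-3 + A) (H(A) = (A + A*(-3 + A)) + A = 2*A + A*(-3 + A))
H(144) - 14345 = 144*(-1 + 144) - 14345 = 144*143 - 14345 = 20592 - 14345 = 6247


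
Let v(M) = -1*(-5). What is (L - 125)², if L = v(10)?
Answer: 14400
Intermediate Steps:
v(M) = 5
L = 5
(L - 125)² = (5 - 125)² = (-120)² = 14400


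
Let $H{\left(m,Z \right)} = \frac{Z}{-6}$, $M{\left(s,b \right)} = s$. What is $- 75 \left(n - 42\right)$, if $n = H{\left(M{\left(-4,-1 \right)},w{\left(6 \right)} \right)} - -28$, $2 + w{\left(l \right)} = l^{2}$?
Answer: $1475$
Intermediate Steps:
$w{\left(l \right)} = -2 + l^{2}$
$H{\left(m,Z \right)} = - \frac{Z}{6}$ ($H{\left(m,Z \right)} = Z \left(- \frac{1}{6}\right) = - \frac{Z}{6}$)
$n = \frac{67}{3}$ ($n = - \frac{-2 + 6^{2}}{6} - -28 = - \frac{-2 + 36}{6} + 28 = \left(- \frac{1}{6}\right) 34 + 28 = - \frac{17}{3} + 28 = \frac{67}{3} \approx 22.333$)
$- 75 \left(n - 42\right) = - 75 \left(\frac{67}{3} - 42\right) = \left(-75\right) \left(- \frac{59}{3}\right) = 1475$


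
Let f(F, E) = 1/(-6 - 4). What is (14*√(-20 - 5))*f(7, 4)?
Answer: -7*I ≈ -7.0*I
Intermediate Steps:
f(F, E) = -⅒ (f(F, E) = 1/(-10) = -⅒)
(14*√(-20 - 5))*f(7, 4) = (14*√(-20 - 5))*(-⅒) = (14*√(-25))*(-⅒) = (14*(5*I))*(-⅒) = (70*I)*(-⅒) = -7*I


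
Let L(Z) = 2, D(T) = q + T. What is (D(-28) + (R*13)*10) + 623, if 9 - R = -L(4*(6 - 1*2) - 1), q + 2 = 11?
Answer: 2034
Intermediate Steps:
q = 9 (q = -2 + 11 = 9)
D(T) = 9 + T
R = 11 (R = 9 - (-1)*2 = 9 - 1*(-2) = 9 + 2 = 11)
(D(-28) + (R*13)*10) + 623 = ((9 - 28) + (11*13)*10) + 623 = (-19 + 143*10) + 623 = (-19 + 1430) + 623 = 1411 + 623 = 2034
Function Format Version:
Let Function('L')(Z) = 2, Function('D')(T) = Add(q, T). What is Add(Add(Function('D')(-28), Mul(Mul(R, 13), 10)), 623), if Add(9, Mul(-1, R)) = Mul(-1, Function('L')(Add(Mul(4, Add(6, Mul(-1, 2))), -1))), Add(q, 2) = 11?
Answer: 2034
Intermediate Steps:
q = 9 (q = Add(-2, 11) = 9)
Function('D')(T) = Add(9, T)
R = 11 (R = Add(9, Mul(-1, Mul(-1, 2))) = Add(9, Mul(-1, -2)) = Add(9, 2) = 11)
Add(Add(Function('D')(-28), Mul(Mul(R, 13), 10)), 623) = Add(Add(Add(9, -28), Mul(Mul(11, 13), 10)), 623) = Add(Add(-19, Mul(143, 10)), 623) = Add(Add(-19, 1430), 623) = Add(1411, 623) = 2034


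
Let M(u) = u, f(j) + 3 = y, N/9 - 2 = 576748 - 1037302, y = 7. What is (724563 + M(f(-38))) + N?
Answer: -3420401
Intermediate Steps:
N = -4144968 (N = 18 + 9*(576748 - 1037302) = 18 + 9*(-460554) = 18 - 4144986 = -4144968)
f(j) = 4 (f(j) = -3 + 7 = 4)
(724563 + M(f(-38))) + N = (724563 + 4) - 4144968 = 724567 - 4144968 = -3420401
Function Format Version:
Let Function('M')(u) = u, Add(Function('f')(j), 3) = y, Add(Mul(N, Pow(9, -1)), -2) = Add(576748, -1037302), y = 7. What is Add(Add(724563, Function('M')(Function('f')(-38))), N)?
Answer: -3420401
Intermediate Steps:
N = -4144968 (N = Add(18, Mul(9, Add(576748, -1037302))) = Add(18, Mul(9, -460554)) = Add(18, -4144986) = -4144968)
Function('f')(j) = 4 (Function('f')(j) = Add(-3, 7) = 4)
Add(Add(724563, Function('M')(Function('f')(-38))), N) = Add(Add(724563, 4), -4144968) = Add(724567, -4144968) = -3420401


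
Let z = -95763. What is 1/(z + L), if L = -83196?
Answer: -1/178959 ≈ -5.5879e-6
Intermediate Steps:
1/(z + L) = 1/(-95763 - 83196) = 1/(-178959) = -1/178959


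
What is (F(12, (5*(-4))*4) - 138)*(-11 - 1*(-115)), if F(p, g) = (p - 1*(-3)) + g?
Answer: -21112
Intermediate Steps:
F(p, g) = 3 + g + p (F(p, g) = (p + 3) + g = (3 + p) + g = 3 + g + p)
(F(12, (5*(-4))*4) - 138)*(-11 - 1*(-115)) = ((3 + (5*(-4))*4 + 12) - 138)*(-11 - 1*(-115)) = ((3 - 20*4 + 12) - 138)*(-11 + 115) = ((3 - 80 + 12) - 138)*104 = (-65 - 138)*104 = -203*104 = -21112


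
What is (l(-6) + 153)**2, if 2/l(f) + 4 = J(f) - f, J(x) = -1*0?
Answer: 23716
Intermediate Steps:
J(x) = 0
l(f) = 2/(-4 - f) (l(f) = 2/(-4 + (0 - f)) = 2/(-4 - f))
(l(-6) + 153)**2 = (-2/(4 - 6) + 153)**2 = (-2/(-2) + 153)**2 = (-2*(-1/2) + 153)**2 = (1 + 153)**2 = 154**2 = 23716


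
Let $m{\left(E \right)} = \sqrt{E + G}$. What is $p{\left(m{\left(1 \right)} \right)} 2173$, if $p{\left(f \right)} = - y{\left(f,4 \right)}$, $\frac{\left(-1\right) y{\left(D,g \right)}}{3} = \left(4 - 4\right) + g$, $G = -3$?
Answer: $26076$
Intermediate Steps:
$y{\left(D,g \right)} = - 3 g$ ($y{\left(D,g \right)} = - 3 \left(\left(4 - 4\right) + g\right) = - 3 \left(0 + g\right) = - 3 g$)
$m{\left(E \right)} = \sqrt{-3 + E}$ ($m{\left(E \right)} = \sqrt{E - 3} = \sqrt{-3 + E}$)
$p{\left(f \right)} = 12$ ($p{\left(f \right)} = - \left(-3\right) 4 = \left(-1\right) \left(-12\right) = 12$)
$p{\left(m{\left(1 \right)} \right)} 2173 = 12 \cdot 2173 = 26076$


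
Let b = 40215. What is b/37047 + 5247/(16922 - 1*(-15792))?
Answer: 45756943/36725926 ≈ 1.2459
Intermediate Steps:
b/37047 + 5247/(16922 - 1*(-15792)) = 40215/37047 + 5247/(16922 - 1*(-15792)) = 40215*(1/37047) + 5247/(16922 + 15792) = 13405/12349 + 5247/32714 = 13405/12349 + 5247*(1/32714) = 13405/12349 + 477/2974 = 45756943/36725926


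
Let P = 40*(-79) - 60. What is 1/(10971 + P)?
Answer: 1/7751 ≈ 0.00012902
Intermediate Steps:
P = -3220 (P = -3160 - 60 = -3220)
1/(10971 + P) = 1/(10971 - 3220) = 1/7751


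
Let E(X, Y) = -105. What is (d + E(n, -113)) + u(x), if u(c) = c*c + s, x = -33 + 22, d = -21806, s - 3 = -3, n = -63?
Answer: -21790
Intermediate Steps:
s = 0 (s = 3 - 3 = 0)
x = -11
u(c) = c² (u(c) = c*c + 0 = c² + 0 = c²)
(d + E(n, -113)) + u(x) = (-21806 - 105) + (-11)² = -21911 + 121 = -21790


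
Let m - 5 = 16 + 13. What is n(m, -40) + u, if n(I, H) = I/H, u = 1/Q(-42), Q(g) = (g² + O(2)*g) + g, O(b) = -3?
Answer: -7849/9240 ≈ -0.84946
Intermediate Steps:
m = 34 (m = 5 + (16 + 13) = 5 + 29 = 34)
Q(g) = g² - 2*g (Q(g) = (g² - 3*g) + g = g² - 2*g)
u = 1/1848 (u = 1/(-42*(-2 - 42)) = 1/(-42*(-44)) = 1/1848 ≈ 0.00054113)
n(m, -40) + u = 34/(-40) + 1/1848 = 34*(-1/40) + 1/1848 = -17/20 + 1/1848 = -7849/9240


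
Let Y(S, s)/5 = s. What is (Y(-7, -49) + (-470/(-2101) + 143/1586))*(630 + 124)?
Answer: -23644851503/128161 ≈ -1.8449e+5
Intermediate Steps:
Y(S, s) = 5*s
(Y(-7, -49) + (-470/(-2101) + 143/1586))*(630 + 124) = (5*(-49) + (-470/(-2101) + 143/1586))*(630 + 124) = (-245 + (-470*(-1/2101) + 143*(1/1586)))*754 = (-245 + (470/2101 + 11/122))*754 = (-245 + 80451/256322)*754 = -62718439/256322*754 = -23644851503/128161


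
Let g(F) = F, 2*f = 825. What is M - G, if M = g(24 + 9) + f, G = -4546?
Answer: 9983/2 ≈ 4991.5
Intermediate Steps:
f = 825/2 (f = (½)*825 = 825/2 ≈ 412.50)
M = 891/2 (M = (24 + 9) + 825/2 = 33 + 825/2 = 891/2 ≈ 445.50)
M - G = 891/2 - 1*(-4546) = 891/2 + 4546 = 9983/2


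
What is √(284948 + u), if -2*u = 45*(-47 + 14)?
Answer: √1142762/2 ≈ 534.50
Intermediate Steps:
u = 1485/2 (u = -45*(-47 + 14)/2 = -45*(-33)/2 = -½*(-1485) = 1485/2 ≈ 742.50)
√(284948 + u) = √(284948 + 1485/2) = √(571381/2) = √1142762/2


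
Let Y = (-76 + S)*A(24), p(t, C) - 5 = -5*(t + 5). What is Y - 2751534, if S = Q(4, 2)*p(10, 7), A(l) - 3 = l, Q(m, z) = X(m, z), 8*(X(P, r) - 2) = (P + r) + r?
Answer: -2759256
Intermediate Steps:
X(P, r) = 2 + r/4 + P/8 (X(P, r) = 2 + ((P + r) + r)/8 = 2 + (P + 2*r)/8 = 2 + (r/4 + P/8) = 2 + r/4 + P/8)
Q(m, z) = 2 + z/4 + m/8
p(t, C) = -20 - 5*t (p(t, C) = 5 - 5*(t + 5) = 5 - 5*(5 + t) = 5 + (-25 - 5*t) = -20 - 5*t)
A(l) = 3 + l
S = -210 (S = (2 + (1/4)*2 + (1/8)*4)*(-20 - 5*10) = (2 + 1/2 + 1/2)*(-20 - 50) = 3*(-70) = -210)
Y = -7722 (Y = (-76 - 210)*(3 + 24) = -286*27 = -7722)
Y - 2751534 = -7722 - 2751534 = -2759256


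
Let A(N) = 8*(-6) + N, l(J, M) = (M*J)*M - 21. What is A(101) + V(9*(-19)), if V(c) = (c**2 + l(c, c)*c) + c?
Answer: 855068795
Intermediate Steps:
l(J, M) = -21 + J*M**2 (l(J, M) = (J*M)*M - 21 = J*M**2 - 21 = -21 + J*M**2)
A(N) = -48 + N
V(c) = c + c**2 + c*(-21 + c**3) (V(c) = (c**2 + (-21 + c*c**2)*c) + c = (c**2 + (-21 + c**3)*c) + c = (c**2 + c*(-21 + c**3)) + c = c + c**2 + c*(-21 + c**3))
A(101) + V(9*(-19)) = (-48 + 101) + (9*(-19))*(-20 + 9*(-19) + (9*(-19))**3) = 53 - 171*(-20 - 171 + (-171)**3) = 53 - 171*(-20 - 171 - 5000211) = 53 - 171*(-5000402) = 53 + 855068742 = 855068795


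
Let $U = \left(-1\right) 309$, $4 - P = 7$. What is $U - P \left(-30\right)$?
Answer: $-399$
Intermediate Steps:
$P = -3$ ($P = 4 - 7 = -3$)
$U = -309$
$U - P \left(-30\right) = -309 - \left(-3\right) \left(-30\right) = -309 - 90 = -399$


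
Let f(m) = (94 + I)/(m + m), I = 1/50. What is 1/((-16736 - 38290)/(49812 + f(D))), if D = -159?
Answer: -264002033/291637800 ≈ -0.90524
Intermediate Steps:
I = 1/50 ≈ 0.020000
f(m) = 4701/(100*m) (f(m) = (94 + 1/50)/(m + m) = 4701/(50*((2*m))) = 4701*(1/(2*m))/50 = 4701/(100*m))
1/((-16736 - 38290)/(49812 + f(D))) = 1/((-16736 - 38290)/(49812 + (4701/100)/(-159))) = 1/(-55026/(49812 + (4701/100)*(-1/159))) = 1/(-55026/(49812 - 1567/5300)) = 1/(-55026/264002033/5300) = 1/(-55026*5300/264002033) = 1/(-291637800/264002033) = -264002033/291637800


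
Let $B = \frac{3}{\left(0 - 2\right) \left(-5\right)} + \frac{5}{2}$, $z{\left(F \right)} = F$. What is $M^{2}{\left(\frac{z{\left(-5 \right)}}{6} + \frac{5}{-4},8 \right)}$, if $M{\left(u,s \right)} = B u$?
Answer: $\frac{1225}{36} \approx 34.028$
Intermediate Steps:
$B = \frac{14}{5}$ ($B = \frac{3}{\left(-2\right) \left(-5\right)} + 5 \cdot \frac{1}{2} = \frac{3}{10} + \frac{5}{2} = \frac{14}{5} \approx 2.8$)
$M{\left(u,s \right)} = \frac{14 u}{5}$
$M^{2}{\left(\frac{z{\left(-5 \right)}}{6} + \frac{5}{-4},8 \right)} = \left(\frac{14 \left(- \frac{5}{6} + \frac{5}{-4}\right)}{5}\right)^{2} = \left(\frac{14 \left(\left(-5\right) \frac{1}{6} + 5 \left(- \frac{1}{4}\right)\right)}{5}\right)^{2} = \left(\frac{14 \left(- \frac{5}{6} - \frac{5}{4}\right)}{5}\right)^{2} = \left(\frac{14}{5} \left(- \frac{25}{12}\right)\right)^{2} = \left(- \frac{35}{6}\right)^{2} = \frac{1225}{36}$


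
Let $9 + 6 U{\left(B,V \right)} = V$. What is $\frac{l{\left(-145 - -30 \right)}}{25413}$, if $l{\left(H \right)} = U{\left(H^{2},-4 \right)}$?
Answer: $- \frac{13}{152478} \approx -8.5258 \cdot 10^{-5}$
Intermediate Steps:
$U{\left(B,V \right)} = - \frac{3}{2} + \frac{V}{6}$
$l{\left(H \right)} = - \frac{13}{6}$ ($l{\left(H \right)} = - \frac{3}{2} + \frac{1}{6} \left(-4\right) = - \frac{3}{2} - \frac{2}{3} = - \frac{13}{6}$)
$\frac{l{\left(-145 - -30 \right)}}{25413} = - \frac{13}{6 \cdot 25413} = \left(- \frac{13}{6}\right) \frac{1}{25413} = - \frac{13}{152478}$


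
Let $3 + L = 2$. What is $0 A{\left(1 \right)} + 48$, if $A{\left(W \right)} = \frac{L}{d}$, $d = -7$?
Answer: $48$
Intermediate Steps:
$L = -1$ ($L = -3 + 2 = -1$)
$A{\left(W \right)} = \frac{1}{7}$ ($A{\left(W \right)} = - \frac{1}{-7} = \left(-1\right) \left(- \frac{1}{7}\right) = \frac{1}{7}$)
$0 A{\left(1 \right)} + 48 = 0 \cdot \frac{1}{7} + 48 = 0 + 48 = 48$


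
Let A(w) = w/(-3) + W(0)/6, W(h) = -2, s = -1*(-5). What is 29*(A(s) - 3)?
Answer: -145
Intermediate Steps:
s = 5
A(w) = -⅓ - w/3 (A(w) = w/(-3) - 2/6 = w*(-⅓) - 2*⅙ = -w/3 - ⅓ = -⅓ - w/3)
29*(A(s) - 3) = 29*((-⅓ - ⅓*5) - 3) = 29*((-⅓ - 5/3) - 3) = 29*(-2 - 3) = 29*(-5) = -145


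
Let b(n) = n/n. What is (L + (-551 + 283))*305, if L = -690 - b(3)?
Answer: -292495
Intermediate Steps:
b(n) = 1
L = -691 (L = -690 - 1*1 = -690 - 1 = -691)
(L + (-551 + 283))*305 = (-691 + (-551 + 283))*305 = (-691 - 268)*305 = -959*305 = -292495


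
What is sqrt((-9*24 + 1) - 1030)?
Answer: I*sqrt(1245) ≈ 35.285*I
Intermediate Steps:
sqrt((-9*24 + 1) - 1030) = sqrt((-216 + 1) - 1030) = sqrt(-215 - 1030) = sqrt(-1245) = I*sqrt(1245)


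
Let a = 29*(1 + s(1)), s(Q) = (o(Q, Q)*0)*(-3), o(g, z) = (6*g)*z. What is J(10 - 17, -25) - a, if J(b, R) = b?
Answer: -36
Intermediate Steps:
o(g, z) = 6*g*z
s(Q) = 0 (s(Q) = ((6*Q*Q)*0)*(-3) = ((6*Q²)*0)*(-3) = 0*(-3) = 0)
a = 29 (a = 29*(1 + 0) = 29*1 = 29)
J(10 - 17, -25) - a = (10 - 17) - 1*29 = -7 - 29 = -36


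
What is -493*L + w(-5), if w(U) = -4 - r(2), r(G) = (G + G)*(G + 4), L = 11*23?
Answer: -124757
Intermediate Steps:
L = 253
r(G) = 2*G*(4 + G) (r(G) = (2*G)*(4 + G) = 2*G*(4 + G))
w(U) = -28 (w(U) = -4 - 2*2*(4 + 2) = -4 - 2*2*6 = -4 - 1*24 = -4 - 24 = -28)
-493*L + w(-5) = -493*253 - 28 = -124729 - 28 = -124757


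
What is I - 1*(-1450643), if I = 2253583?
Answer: 3704226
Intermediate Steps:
I - 1*(-1450643) = 2253583 - 1*(-1450643) = 2253583 + 1450643 = 3704226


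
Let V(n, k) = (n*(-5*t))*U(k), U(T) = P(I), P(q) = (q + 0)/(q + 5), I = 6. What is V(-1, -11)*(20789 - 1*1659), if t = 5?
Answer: 2869500/11 ≈ 2.6086e+5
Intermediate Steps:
P(q) = q/(5 + q)
U(T) = 6/11 (U(T) = 6/(5 + 6) = 6/11)
V(n, k) = -150*n/11 (V(n, k) = (n*(-5*5))*(6/11) = (n*(-25))*(6/11) = -25*n*(6/11) = -150*n/11)
V(-1, -11)*(20789 - 1*1659) = (-150/11*(-1))*(20789 - 1*1659) = 150*(20789 - 1659)/11 = (150/11)*19130 = 2869500/11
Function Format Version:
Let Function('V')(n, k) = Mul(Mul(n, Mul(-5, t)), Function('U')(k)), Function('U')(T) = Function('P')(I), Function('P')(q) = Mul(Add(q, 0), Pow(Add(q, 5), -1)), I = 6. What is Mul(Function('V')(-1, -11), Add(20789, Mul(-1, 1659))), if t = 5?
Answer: Rational(2869500, 11) ≈ 2.6086e+5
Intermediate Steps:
Function('P')(q) = Mul(q, Pow(Add(5, q), -1))
Function('U')(T) = Rational(6, 11) (Function('U')(T) = Mul(6, Pow(Add(5, 6), -1)) = Mul(6, Pow(11, -1)) = Mul(6, Rational(1, 11)) = Rational(6, 11))
Function('V')(n, k) = Mul(Rational(-150, 11), n) (Function('V')(n, k) = Mul(Mul(n, Mul(-5, 5)), Rational(6, 11)) = Mul(Mul(n, -25), Rational(6, 11)) = Mul(Mul(-25, n), Rational(6, 11)) = Mul(Rational(-150, 11), n))
Mul(Function('V')(-1, -11), Add(20789, Mul(-1, 1659))) = Mul(Mul(Rational(-150, 11), -1), Add(20789, Mul(-1, 1659))) = Mul(Rational(150, 11), Add(20789, -1659)) = Mul(Rational(150, 11), 19130) = Rational(2869500, 11)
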